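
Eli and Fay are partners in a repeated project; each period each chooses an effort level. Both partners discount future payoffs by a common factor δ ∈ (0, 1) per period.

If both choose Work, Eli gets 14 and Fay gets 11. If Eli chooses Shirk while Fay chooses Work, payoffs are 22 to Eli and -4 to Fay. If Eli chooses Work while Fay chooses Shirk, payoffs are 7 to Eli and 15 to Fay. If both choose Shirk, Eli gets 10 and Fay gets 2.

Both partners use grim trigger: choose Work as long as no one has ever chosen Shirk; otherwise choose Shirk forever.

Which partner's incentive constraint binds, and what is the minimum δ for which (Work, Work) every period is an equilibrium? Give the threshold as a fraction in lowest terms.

Eli; δ ≥ 2/3

For Eli: deviation gain 22−14 = 8, per-period punishment loss 14−10 = 4. IC gives δ ≥ 8/12 = 2/3.
For Fay: gain 4, loss 9 per period, so δ ≥ 4/13.
The tighter constraint is Eli's, so cooperation needs δ ≥ 2/3.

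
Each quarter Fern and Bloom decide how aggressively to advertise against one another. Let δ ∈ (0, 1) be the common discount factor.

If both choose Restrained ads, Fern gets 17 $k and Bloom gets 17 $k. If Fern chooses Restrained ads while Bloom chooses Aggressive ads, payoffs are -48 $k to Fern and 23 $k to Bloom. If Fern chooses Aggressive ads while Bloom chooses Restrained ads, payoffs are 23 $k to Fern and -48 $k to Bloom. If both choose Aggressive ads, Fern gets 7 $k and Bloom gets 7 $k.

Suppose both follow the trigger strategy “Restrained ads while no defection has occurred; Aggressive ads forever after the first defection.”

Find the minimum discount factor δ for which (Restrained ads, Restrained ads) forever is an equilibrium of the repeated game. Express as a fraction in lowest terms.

Cooperation forever yields 17 each period: 17/(1−δ).
Deviating yields 23 once, then 7 forever: 23 + 7δ/(1−δ).
No profitable deviation requires 17/(1−δ) ≥ 23 + 7δ/(1−δ).
Multiplying by (1−δ): 17 ≥ 23(1−δ) + 7δ = 23 − 16δ.
So 16δ ≥ 6, i.e. δ ≥ 6/16 = 3/8.

3/8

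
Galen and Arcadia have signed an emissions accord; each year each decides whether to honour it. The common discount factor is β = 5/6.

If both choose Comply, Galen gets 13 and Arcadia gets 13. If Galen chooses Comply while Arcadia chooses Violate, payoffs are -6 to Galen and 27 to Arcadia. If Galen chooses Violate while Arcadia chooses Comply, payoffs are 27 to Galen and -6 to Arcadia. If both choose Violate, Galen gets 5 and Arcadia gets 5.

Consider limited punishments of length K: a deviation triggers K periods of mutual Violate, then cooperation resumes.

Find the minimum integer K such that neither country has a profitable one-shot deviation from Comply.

IC: β(1−β^K)/(1−β) ≥ (27−13)/(13−5) = 7/4.
With β = 5/6: need 1 − β^K ≥ 7/4·(1−5/6)/(5/6), i.e. β^K ≤ 0.6500.
Since (5/6)^2 = 0.6944 and (5/6)^3 = 0.5787, the smallest such K is 3.

3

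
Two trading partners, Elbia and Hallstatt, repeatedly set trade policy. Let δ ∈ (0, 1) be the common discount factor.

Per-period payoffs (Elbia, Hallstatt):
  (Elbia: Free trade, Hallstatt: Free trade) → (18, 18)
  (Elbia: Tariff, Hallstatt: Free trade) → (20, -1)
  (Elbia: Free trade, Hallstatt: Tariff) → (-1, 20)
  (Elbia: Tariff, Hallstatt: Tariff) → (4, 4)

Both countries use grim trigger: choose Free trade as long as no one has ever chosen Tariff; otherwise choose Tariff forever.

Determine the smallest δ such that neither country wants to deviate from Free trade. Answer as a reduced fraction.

1/8

18/(1−δ) ≥ 20 + 4δ/(1−δ)
18 ≥ 20 − 16δ
δ ≥ 2/16 = 1/8.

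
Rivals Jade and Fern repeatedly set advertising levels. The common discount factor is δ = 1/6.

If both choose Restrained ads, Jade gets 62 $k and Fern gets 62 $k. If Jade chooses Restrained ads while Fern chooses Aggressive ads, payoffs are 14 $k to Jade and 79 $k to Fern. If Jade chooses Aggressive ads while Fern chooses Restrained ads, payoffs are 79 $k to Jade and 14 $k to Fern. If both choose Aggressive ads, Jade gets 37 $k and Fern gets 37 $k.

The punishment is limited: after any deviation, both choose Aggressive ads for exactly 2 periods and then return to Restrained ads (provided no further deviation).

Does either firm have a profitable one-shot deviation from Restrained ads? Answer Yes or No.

Comparing payoff streams over the 3 periods until play realigns: cooperate → 62(1+δ+…+δ^2); deviate → 79 + 37(δ+…+δ^2).
Cooperation is sustained iff (62−37)(δ+…+δ^2) ≥ 79−62.
δ+…+δ^2 = 1/6·(1−(1/6)^2)/(1−1/6) = 0.1944, and (79−62)/(62−37) = 0.6800.
0.1944 < 0.6800, so cooperation is not sustainable.

Yes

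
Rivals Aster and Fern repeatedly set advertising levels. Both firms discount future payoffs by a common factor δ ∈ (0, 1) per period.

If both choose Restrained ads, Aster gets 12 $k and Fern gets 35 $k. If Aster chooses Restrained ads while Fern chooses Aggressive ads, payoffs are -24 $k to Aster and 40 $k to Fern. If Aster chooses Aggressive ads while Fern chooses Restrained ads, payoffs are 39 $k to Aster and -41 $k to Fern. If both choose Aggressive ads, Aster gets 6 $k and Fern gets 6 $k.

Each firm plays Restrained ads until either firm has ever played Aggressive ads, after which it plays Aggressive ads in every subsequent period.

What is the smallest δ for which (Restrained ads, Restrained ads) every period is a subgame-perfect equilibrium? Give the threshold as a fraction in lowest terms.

Aster's threshold: (39−12)/(39−6) = 9/11.
Fern's threshold: (40−35)/(40−6) = 5/34.
9/11 > 5/34, so Aster binds and δ* = 9/11.

9/11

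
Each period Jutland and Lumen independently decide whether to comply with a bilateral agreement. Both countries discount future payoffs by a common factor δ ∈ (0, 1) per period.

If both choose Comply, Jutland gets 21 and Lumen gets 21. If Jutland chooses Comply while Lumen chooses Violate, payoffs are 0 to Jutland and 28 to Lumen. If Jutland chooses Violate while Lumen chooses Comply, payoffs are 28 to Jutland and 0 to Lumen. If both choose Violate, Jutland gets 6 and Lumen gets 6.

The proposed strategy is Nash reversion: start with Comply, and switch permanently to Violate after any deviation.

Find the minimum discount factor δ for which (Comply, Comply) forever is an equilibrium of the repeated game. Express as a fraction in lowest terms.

7/22

Under grim trigger the critical discount factor is (T−C)/(T−P) with T = 28, C = 21, P = 6.
δ* = (28−21)/(28−6) = 7/22.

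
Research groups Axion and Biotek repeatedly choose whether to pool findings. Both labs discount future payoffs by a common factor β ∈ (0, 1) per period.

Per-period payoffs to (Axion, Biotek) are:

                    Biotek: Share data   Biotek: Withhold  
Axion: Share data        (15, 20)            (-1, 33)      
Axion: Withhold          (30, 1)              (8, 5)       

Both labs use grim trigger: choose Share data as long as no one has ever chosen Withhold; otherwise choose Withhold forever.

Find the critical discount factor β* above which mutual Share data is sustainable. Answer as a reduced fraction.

For Axion: deviation gain 30−15 = 15, per-period punishment loss 15−8 = 7. IC gives β ≥ 15/22.
For Biotek: gain 13, loss 15 per period, so β ≥ 13/28.
The tighter constraint is Axion's, so cooperation needs β ≥ 15/22.

15/22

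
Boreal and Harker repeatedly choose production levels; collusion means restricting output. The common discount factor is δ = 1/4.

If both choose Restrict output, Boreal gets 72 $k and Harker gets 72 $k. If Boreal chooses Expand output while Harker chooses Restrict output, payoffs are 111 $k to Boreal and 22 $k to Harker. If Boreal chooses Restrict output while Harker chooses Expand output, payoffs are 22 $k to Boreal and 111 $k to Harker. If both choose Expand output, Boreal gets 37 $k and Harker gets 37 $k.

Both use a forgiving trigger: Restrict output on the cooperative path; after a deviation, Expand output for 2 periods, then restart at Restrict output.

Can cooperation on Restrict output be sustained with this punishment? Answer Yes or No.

Comparing payoff streams over the 3 periods until play realigns: cooperate → 72(1+δ+…+δ^2); deviate → 111 + 37(δ+…+δ^2).
Cooperation is sustained iff (72−37)(δ+…+δ^2) ≥ 111−72.
δ+…+δ^2 = 1/4·(1−(1/4)^2)/(1−1/4) = 0.3125, and (111−72)/(72−37) = 1.1143.
0.3125 < 1.1143, so cooperation is not sustainable.

No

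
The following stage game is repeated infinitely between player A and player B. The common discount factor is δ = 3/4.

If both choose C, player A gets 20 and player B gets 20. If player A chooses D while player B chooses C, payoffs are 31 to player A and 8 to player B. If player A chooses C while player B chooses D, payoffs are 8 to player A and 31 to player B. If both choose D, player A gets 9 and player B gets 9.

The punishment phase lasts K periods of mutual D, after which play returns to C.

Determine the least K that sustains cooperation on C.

Need Σ_{k=1}^{K} δ^k ≥ (31−20)/(20−9) = 1.0000 at δ = 3/4.
At K = 1 the sum is 0.7500 < 1.0000; at K = 2 it is 1.3125 ≥ 1.0000.
So the minimum punishment length is K = 2.

2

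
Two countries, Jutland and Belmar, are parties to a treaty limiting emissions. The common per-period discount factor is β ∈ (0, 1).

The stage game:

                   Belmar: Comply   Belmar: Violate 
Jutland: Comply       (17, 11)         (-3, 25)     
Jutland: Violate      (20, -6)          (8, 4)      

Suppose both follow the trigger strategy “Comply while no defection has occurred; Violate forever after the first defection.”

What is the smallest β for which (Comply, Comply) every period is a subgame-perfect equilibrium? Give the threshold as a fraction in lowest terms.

2/3

Jutland's threshold: (20−17)/(20−8) = 1/4.
Belmar's threshold: (25−11)/(25−4) = 2/3.
1/4 < 2/3, so Belmar binds and β* = 2/3.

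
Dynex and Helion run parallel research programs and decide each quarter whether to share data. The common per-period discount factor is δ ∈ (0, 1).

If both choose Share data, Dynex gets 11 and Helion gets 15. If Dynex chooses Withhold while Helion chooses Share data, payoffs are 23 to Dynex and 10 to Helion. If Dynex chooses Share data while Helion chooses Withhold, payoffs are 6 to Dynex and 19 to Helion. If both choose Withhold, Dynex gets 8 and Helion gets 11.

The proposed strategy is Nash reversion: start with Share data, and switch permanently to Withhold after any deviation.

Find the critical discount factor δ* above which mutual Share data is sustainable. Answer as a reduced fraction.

Dynex's threshold: (23−11)/(23−8) = 4/5.
Helion's threshold: (19−15)/(19−11) = 1/2.
4/5 > 1/2, so Dynex binds and δ* = 4/5.

4/5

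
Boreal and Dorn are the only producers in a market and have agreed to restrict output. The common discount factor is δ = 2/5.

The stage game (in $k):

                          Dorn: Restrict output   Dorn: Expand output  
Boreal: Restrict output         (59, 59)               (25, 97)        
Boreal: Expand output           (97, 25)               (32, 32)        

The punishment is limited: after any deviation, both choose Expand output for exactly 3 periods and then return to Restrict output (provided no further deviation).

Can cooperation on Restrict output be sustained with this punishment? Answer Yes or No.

No

A one-shot deviation gives 97 now, then 32 for 3 periods, then back to 59.
Gain from deviating: (97−59) today; loss: (59−32) in each of the next 3 periods.
No-deviation condition: (59−32)(δ+…+δ^3) ≥ 97−59, i.e. δ+…+δ^3 ≥ 38/27.
At δ = 2/5: δ+…+δ^3 = 0.6240 < 1.4074.
So cooperation is not sustainable.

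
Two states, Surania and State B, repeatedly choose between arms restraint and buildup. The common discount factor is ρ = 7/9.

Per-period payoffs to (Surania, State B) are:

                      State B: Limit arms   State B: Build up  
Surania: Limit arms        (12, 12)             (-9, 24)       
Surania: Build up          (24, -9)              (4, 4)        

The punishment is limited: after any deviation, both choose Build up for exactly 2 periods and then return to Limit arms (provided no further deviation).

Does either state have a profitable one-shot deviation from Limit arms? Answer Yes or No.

Yes

IC: ρ+…+ρ^2 ≥ (24−12)/(12−4) = 3/2.
At ρ = 7/9: partial sum = 1.3827 < 1.5000. Cooperation not sustainable.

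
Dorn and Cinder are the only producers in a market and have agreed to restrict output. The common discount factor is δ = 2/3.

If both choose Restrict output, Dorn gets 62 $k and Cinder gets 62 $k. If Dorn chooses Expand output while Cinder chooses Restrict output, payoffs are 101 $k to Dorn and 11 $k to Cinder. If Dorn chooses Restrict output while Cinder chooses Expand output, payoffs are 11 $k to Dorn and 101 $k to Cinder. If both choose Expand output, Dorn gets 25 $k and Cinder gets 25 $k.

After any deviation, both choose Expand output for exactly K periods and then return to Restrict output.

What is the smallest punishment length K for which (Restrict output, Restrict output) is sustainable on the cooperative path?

No profitable deviation requires (62−25)(δ+…+δ^K) ≥ 101−62, i.e. δ+…+δ^K ≥ 39/37 ≈ 1.0541.
With δ = 2/3, the partial sums are K=1: 0.6667, K=2: 1.1111.
K = 2 is the first length at which the sum reaches 1.0541.

2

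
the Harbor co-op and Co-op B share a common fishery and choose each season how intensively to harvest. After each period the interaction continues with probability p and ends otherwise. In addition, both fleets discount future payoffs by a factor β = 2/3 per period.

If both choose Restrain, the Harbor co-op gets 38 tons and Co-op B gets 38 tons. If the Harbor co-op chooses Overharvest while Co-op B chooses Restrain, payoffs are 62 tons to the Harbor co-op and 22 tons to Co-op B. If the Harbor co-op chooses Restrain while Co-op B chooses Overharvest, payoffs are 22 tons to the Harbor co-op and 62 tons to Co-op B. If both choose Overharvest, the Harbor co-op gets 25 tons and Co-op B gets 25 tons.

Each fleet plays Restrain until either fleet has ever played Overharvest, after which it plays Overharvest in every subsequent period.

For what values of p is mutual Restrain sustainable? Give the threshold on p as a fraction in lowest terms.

With continuation probability p and discount β, the effective per-period discount factor is βp.
Grim-trigger IC: βp ≥ (62−38)/(62−25) = 24/37.
So p ≥ (24/37)/(2/3) = 36/37.

36/37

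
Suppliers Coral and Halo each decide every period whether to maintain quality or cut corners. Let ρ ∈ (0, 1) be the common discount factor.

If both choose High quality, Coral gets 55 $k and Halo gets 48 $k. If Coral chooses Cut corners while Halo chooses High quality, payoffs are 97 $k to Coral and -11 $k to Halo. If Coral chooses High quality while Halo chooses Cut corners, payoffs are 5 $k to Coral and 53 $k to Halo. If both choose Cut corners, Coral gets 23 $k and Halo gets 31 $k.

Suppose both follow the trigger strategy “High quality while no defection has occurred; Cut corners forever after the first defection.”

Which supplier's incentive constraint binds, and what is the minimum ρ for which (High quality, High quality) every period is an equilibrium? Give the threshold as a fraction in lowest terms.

Coral; ρ ≥ 21/37

Coral: cooperation gives 55 each period; deviation gives 97 once then 23 forever.
  55/(1−ρ) ≥ 97 + 23ρ/(1−ρ) ⇒ ρ ≥ 42/74 = 21/37.
Halo: cooperation gives 48 each period; deviation gives 53 once then 31 forever.
  ρ ≥ 5/22.
Both must hold, so the binding constraint is Coral's: ρ ≥ 21/37.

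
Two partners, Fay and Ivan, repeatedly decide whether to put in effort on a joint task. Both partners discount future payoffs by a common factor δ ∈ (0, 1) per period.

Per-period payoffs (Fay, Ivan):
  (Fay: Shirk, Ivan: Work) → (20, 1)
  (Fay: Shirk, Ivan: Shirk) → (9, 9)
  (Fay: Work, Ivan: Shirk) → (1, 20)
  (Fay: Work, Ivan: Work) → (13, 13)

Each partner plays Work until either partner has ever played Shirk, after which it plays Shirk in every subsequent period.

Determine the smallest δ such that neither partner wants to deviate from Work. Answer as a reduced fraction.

7/11

Cooperation forever yields 13 each period: 13/(1−δ).
Deviating yields 20 once, then 9 forever: 20 + 9δ/(1−δ).
No profitable deviation requires 13/(1−δ) ≥ 20 + 9δ/(1−δ).
Multiplying by (1−δ): 13 ≥ 20(1−δ) + 9δ = 20 − 11δ.
So 11δ ≥ 7, i.e. δ ≥ 7/11.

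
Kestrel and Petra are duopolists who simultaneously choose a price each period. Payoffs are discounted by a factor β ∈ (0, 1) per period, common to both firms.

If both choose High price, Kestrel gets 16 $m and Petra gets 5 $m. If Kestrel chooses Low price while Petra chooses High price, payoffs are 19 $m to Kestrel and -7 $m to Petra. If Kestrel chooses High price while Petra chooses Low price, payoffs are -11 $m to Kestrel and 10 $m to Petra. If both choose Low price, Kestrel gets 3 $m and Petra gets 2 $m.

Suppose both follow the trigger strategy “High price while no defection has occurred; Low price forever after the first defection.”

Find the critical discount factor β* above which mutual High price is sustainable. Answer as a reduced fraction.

5/8

Kestrel: cooperation gives 16 each period; deviation gives 19 once then 3 forever.
  16/(1−β) ≥ 19 + 3β/(1−β) ⇒ β ≥ 3/16.
Petra: cooperation gives 5 each period; deviation gives 10 once then 2 forever.
  β ≥ 5/8.
Both must hold, so the binding constraint is Petra's: β ≥ 5/8.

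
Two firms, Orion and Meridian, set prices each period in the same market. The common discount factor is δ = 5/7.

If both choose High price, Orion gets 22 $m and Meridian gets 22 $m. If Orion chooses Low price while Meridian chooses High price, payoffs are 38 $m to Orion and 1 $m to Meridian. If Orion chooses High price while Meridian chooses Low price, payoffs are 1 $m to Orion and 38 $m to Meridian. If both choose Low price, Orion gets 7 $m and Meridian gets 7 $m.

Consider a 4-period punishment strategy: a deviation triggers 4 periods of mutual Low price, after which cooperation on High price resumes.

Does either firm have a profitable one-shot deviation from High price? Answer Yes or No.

Comparing payoff streams over the 5 periods until play realigns: cooperate → 22(1+δ+…+δ^4); deviate → 38 + 7(δ+…+δ^4).
Cooperation is sustained iff (22−7)(δ+…+δ^4) ≥ 38−22.
δ+…+δ^4 = 5/7·(1−(5/7)^4)/(1−5/7) = 1.8492, and (38−22)/(22−7) = 1.0667.
1.8492 ≥ 1.0667, so cooperation is sustainable.

No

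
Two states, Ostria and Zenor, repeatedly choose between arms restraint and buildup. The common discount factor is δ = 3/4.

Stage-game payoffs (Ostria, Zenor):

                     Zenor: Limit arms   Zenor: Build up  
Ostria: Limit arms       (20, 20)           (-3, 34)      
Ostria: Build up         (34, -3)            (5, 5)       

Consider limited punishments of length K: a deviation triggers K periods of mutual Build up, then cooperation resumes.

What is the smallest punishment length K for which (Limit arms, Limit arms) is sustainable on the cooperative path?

No profitable deviation requires (20−5)(δ+…+δ^K) ≥ 34−20, i.e. δ+…+δ^K ≥ 14/15 ≈ 0.9333.
With δ = 3/4, the partial sums are K=1: 0.7500, K=2: 1.3125.
K = 2 is the first length at which the sum reaches 0.9333.

2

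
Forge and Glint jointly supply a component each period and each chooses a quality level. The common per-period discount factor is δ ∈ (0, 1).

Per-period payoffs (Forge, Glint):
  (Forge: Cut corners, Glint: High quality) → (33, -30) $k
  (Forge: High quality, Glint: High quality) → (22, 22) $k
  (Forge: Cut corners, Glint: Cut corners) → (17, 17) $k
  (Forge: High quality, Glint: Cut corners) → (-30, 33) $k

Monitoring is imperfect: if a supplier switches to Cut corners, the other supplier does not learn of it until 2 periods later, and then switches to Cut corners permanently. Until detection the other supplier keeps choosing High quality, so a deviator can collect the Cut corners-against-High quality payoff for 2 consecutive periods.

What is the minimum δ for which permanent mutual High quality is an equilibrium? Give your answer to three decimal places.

0.829

Deviating for the 2 undetected periods gains 33−22 = 11 per period over cooperation, then loses 22−17 = 5 per period forever once punishment starts.
Gain: 11(1 + δ + … + δ^1); loss: 5·δ^2/(1−δ).
No profitable deviation ⇔ 11(1−δ^2) ≤ 5·δ^2, i.e. δ^2 ≥ 11/(11+5) = 11/16.
Hence δ ≥ (11/16)^(1/2) ≈ 0.829.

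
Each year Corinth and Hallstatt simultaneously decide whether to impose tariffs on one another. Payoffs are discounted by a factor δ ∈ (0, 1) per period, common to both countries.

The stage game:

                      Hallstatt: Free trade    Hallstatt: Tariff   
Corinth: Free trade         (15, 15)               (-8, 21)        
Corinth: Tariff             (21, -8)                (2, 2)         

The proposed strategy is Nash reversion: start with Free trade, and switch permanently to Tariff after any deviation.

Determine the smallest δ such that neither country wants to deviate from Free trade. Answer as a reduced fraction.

6/19

15/(1−δ) ≥ 21 + 2δ/(1−δ)
15 ≥ 21 − 19δ
δ ≥ 6/19.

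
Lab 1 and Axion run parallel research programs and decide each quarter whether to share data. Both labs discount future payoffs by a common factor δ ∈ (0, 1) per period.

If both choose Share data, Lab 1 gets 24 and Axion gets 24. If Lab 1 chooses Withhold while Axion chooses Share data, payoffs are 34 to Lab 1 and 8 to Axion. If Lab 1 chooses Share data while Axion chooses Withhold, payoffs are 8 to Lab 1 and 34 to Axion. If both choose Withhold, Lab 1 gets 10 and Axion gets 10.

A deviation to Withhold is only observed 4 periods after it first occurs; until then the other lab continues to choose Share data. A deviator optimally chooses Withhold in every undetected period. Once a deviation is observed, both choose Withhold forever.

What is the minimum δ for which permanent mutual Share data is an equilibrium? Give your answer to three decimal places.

Deviating for the 4 undetected periods gains 34−24 = 10 per period over cooperation, then loses 24−10 = 14 per period forever once punishment starts.
Gain: 10(1 + δ + … + δ^3); loss: 14·δ^4/(1−δ).
No profitable deviation ⇔ 10(1−δ^4) ≤ 14·δ^4, i.e. δ^4 ≥ 10/(10+14) = 5/12.
Hence δ ≥ (5/12)^(1/4) ≈ 0.803.

0.803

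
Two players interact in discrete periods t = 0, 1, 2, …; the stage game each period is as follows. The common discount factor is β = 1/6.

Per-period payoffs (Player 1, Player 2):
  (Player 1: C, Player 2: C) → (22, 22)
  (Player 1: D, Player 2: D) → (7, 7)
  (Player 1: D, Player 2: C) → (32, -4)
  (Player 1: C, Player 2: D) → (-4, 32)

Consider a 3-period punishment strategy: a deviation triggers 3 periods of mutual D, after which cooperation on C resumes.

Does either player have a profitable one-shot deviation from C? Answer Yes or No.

Yes

Comparing payoff streams over the 4 periods until play realigns: cooperate → 22(1+β+…+β^3); deviate → 32 + 7(β+…+β^3).
Cooperation is sustained iff (22−7)(β+…+β^3) ≥ 32−22.
β+…+β^3 = 1/6·(1−(1/6)^3)/(1−1/6) = 0.1991, and (32−22)/(22−7) = 0.6667.
0.1991 < 0.6667, so cooperation is not sustainable.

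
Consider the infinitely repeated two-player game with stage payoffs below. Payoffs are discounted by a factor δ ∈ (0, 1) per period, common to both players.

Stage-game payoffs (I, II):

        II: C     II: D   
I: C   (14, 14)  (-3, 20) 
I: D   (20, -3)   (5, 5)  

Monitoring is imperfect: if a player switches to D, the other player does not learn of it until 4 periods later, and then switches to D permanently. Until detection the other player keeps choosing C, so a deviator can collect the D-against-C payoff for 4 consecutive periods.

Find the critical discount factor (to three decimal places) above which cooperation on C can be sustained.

Deviating for the 4 undetected periods gains 20−14 = 6 per period over cooperation, then loses 14−5 = 9 per period forever once punishment starts.
Gain: 6(1 + δ + … + δ^3); loss: 9·δ^4/(1−δ).
No profitable deviation ⇔ 6(1−δ^4) ≤ 9·δ^4, i.e. δ^4 ≥ 6/(6+9) = 2/5.
Hence δ ≥ (2/5)^(1/4) ≈ 0.795.

0.795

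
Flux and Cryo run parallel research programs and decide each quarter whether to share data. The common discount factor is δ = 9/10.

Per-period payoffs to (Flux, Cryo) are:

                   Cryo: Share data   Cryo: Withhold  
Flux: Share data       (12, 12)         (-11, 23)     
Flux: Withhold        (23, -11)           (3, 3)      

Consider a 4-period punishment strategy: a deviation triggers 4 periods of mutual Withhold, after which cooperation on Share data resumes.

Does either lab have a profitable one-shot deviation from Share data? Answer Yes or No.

IC: δ+…+δ^4 ≥ (23−12)/(12−3) = 11/9.
At δ = 9/10: partial sum = 3.0951 ≥ 1.2222. Cooperation sustainable.

No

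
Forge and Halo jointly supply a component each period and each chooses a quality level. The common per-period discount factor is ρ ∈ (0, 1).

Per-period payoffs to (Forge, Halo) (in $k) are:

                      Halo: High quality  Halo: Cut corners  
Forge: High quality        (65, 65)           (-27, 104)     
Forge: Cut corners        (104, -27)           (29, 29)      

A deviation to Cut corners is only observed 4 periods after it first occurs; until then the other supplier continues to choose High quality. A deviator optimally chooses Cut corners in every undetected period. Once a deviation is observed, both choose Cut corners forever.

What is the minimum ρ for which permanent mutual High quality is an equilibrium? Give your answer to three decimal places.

Deviating for the 4 undetected periods gains 104−65 = 39 per period over cooperation, then loses 65−29 = 36 per period forever once punishment starts.
Gain: 39(1 + ρ + … + ρ^3); loss: 36·ρ^4/(1−ρ).
No profitable deviation ⇔ 39(1−ρ^4) ≤ 36·ρ^4, i.e. ρ^4 ≥ 39/(39+36) = 13/25.
Hence ρ ≥ (13/25)^(1/4) ≈ 0.849.

0.849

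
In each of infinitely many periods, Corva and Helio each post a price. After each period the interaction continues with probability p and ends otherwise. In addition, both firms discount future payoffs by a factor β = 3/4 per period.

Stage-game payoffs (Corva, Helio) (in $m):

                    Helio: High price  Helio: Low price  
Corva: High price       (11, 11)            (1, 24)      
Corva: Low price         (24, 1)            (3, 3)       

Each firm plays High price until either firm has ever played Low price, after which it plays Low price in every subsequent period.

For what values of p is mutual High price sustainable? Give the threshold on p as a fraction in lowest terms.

52/63

With continuation probability p and discount β, the effective per-period discount factor is βp.
Grim-trigger IC: βp ≥ (24−11)/(24−3) = 13/21.
So p ≥ (13/21)/(3/4) = 52/63.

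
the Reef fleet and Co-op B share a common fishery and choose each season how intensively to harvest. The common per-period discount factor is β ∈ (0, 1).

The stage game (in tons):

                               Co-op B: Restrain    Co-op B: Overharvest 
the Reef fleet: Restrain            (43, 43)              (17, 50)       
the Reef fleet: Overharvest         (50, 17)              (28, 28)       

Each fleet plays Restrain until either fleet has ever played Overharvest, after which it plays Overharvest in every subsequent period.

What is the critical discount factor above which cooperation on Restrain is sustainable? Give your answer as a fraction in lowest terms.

7/22

One-period gain from deviating is 50 − 43 = 7. The loss is 43 − 28 = 15 in every subsequent period, with present value 15·β/(1−β).
Deviation is unprofitable when 15·β/(1−β) ≥ 7, i.e. β/(1−β) ≥ 7/15.
Equivalently β ≥ 7/(7+15) = 7/22.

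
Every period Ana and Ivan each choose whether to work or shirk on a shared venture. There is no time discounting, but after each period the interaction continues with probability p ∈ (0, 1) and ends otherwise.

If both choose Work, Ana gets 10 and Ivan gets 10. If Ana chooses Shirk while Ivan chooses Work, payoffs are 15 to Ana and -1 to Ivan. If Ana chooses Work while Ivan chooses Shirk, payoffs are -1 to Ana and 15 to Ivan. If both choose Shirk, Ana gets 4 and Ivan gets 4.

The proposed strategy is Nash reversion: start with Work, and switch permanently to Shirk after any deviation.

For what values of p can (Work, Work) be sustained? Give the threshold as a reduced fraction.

5/11

Expected cooperation value is 10 + p·10 + p²·10 + … = 10/(1−p); deviation gives 15 + p·4/(1−p).
10 ≥ 15(1−p) + 4p ⇒ 11p ≥ 5 ⇒ p ≥ 5/11.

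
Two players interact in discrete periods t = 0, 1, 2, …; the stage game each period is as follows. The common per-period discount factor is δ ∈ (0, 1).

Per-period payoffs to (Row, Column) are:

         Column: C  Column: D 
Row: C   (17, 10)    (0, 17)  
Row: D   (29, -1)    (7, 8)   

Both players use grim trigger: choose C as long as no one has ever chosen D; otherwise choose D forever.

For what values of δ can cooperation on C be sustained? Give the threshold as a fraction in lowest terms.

For Row: deviation gain 29−17 = 12, per-period punishment loss 17−7 = 10. IC gives δ ≥ 12/22 = 6/11.
For Column: gain 7, loss 2 per period, so δ ≥ 7/9.
The tighter constraint is Column's, so cooperation needs δ ≥ 7/9.

7/9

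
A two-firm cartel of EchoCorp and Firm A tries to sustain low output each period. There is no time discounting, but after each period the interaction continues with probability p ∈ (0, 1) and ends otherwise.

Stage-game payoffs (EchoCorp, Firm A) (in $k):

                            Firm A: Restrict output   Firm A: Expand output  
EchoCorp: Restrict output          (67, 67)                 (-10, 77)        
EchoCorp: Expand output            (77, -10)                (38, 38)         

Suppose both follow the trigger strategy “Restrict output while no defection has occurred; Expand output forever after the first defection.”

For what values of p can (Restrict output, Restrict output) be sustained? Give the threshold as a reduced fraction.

10/39

Expected cooperation value is 67 + p·67 + p²·67 + … = 67/(1−p); deviation gives 77 + p·38/(1−p).
67 ≥ 77(1−p) + 38p ⇒ 39p ≥ 10 ⇒ p ≥ 10/39.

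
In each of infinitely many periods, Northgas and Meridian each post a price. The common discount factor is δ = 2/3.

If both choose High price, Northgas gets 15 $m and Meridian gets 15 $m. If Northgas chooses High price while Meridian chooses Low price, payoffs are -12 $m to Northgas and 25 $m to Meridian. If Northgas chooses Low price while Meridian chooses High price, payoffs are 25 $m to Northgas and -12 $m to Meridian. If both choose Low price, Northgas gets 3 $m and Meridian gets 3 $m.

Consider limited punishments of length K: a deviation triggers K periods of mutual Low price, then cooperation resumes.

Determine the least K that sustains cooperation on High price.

No profitable deviation requires (15−3)(δ+…+δ^K) ≥ 25−15, i.e. δ+…+δ^K ≥ 5/6 ≈ 0.8333.
With δ = 2/3, the partial sums are K=1: 0.6667, K=2: 1.1111.
K = 2 is the first length at which the sum reaches 0.8333.

2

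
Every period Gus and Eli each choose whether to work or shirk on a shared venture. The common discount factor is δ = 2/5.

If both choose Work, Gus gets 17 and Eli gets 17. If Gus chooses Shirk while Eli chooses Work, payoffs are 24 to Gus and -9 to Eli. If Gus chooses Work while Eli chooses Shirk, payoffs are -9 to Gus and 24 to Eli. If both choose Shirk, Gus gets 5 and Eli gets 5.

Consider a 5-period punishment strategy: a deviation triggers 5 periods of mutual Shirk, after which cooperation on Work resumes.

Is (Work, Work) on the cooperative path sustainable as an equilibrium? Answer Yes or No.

IC: δ+…+δ^5 ≥ (24−17)/(17−5) = 7/12.
At δ = 2/5: partial sum = 0.6598 ≥ 0.5833. Cooperation sustainable.

Yes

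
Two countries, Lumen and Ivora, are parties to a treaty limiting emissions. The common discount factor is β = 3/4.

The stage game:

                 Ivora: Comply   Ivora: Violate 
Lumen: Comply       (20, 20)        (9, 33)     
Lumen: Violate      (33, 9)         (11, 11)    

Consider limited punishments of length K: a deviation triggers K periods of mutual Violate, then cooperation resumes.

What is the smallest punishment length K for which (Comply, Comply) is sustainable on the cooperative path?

3

IC: β(1−β^K)/(1−β) ≥ (33−20)/(20−11) = 13/9.
With β = 3/4: need 1 − β^K ≥ 13/9·(1−3/4)/(3/4), i.e. β^K ≤ 0.5185.
Since (3/4)^2 = 0.5625 and (3/4)^3 = 0.4219, the smallest such K is 3.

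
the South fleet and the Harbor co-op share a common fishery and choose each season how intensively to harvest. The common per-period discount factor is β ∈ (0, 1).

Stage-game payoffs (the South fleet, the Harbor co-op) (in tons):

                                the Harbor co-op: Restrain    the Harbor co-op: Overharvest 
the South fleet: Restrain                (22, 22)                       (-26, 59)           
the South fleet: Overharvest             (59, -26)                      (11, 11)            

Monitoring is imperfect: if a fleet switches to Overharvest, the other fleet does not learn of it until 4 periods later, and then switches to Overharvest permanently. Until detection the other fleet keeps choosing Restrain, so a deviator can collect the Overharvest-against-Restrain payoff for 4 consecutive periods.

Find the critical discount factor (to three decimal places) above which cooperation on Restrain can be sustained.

0.937

Deviating for the 4 undetected periods gains 59−22 = 37 per period over cooperation, then loses 22−11 = 11 per period forever once punishment starts.
Gain: 37(1 + β + … + β^3); loss: 11·β^4/(1−β).
No profitable deviation ⇔ 37(1−β^4) ≤ 11·β^4, i.e. β^4 ≥ 37/(37+11) = 37/48.
Hence β ≥ (37/48)^(1/4) ≈ 0.937.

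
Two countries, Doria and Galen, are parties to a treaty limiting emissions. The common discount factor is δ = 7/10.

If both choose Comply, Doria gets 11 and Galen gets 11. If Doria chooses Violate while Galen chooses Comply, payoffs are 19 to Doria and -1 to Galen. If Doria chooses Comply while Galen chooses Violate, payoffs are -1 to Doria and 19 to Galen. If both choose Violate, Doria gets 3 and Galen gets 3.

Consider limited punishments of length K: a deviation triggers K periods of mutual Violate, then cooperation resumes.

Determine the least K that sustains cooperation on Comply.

2

No profitable deviation requires (11−3)(δ+…+δ^K) ≥ 19−11, i.e. δ+…+δ^K ≥ 1 ≈ 1.0000.
With δ = 7/10, the partial sums are K=1: 0.7000, K=2: 1.1900.
K = 2 is the first length at which the sum reaches 1.0000.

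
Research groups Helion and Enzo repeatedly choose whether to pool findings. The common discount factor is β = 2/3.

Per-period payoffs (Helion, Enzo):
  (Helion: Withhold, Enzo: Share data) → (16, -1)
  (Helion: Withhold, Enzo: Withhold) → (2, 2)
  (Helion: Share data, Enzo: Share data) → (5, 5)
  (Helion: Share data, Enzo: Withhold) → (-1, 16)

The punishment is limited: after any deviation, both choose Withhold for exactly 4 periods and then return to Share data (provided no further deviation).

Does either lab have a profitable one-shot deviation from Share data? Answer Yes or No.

Yes

A one-shot deviation gives 16 now, then 2 for 4 periods, then back to 5.
Gain from deviating: (16−5) today; loss: (5−2) in each of the next 4 periods.
No-deviation condition: (5−2)(β+…+β^4) ≥ 16−5, i.e. β+…+β^4 ≥ 11/3.
At β = 2/3: β+…+β^4 = 1.6049 < 3.6667.
So cooperation is not sustainable.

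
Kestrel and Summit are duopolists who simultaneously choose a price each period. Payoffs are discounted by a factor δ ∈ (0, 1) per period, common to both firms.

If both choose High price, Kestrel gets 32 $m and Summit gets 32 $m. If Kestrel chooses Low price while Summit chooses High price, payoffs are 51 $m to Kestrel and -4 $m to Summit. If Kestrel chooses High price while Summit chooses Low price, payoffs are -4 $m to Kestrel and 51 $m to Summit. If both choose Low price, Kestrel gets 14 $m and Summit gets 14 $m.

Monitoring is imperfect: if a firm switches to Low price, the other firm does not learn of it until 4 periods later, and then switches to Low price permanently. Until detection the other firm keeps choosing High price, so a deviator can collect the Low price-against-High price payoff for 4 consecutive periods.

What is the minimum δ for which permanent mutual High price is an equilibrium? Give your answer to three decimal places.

The best deviation is to choose Low price for all 4 undetected periods, earning 51 each, then 14 forever once detected.
Deviation value: 51(1−δ^4)/(1−δ) + 14δ^4/(1−δ); cooperation value: 32/(1−δ).
IC: 32 ≥ 51(1−δ^4) + 14δ^4 = 51 − 37δ^4.
So δ^4 ≥ 19/37, giving δ ≥ (19/37)^(1/4) ≈ 0.847.

0.847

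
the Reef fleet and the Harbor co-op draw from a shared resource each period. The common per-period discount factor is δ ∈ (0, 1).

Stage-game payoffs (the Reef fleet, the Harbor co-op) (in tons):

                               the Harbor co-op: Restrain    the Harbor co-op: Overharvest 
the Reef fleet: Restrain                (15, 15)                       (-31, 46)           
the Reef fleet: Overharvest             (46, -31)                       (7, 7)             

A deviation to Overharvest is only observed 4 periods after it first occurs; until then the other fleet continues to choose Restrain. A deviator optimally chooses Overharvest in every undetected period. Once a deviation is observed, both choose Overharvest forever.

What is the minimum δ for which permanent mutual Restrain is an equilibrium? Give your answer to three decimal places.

0.944

A deviator earns 46 for 4 periods, then 7 forever; cooperating earns 15 forever. Multiplying the IC by (1−δ):
15 ≥ 46(1−δ^4) + 7δ^4, so 39·δ^4 ≥ 31 and δ^4 ≥ 31/39.
δ ≥ (31/39)^(1/4) ≈ 0.944.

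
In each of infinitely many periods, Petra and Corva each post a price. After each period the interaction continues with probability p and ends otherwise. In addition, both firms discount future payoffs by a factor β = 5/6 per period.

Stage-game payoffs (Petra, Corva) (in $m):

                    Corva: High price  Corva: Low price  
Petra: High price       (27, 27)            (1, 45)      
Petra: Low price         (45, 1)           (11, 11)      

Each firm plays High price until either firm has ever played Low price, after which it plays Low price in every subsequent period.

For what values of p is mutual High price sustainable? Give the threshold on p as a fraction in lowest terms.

Expected continuation weight on next period's payoff is β·p = 5/6·p, which plays the role of the discount factor.
Cooperation requires 5/6·p ≥ (45−27)/(45−11) = 9/17, hence p ≥ 54/85.

54/85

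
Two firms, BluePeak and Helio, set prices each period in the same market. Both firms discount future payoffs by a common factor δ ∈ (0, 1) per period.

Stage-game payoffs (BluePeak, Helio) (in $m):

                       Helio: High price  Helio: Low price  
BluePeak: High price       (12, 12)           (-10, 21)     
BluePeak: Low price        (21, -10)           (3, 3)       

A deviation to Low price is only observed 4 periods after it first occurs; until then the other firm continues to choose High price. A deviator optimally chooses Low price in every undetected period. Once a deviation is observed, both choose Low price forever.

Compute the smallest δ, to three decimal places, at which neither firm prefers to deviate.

A deviator earns 21 for 4 periods, then 3 forever; cooperating earns 12 forever. Multiplying the IC by (1−δ):
12 ≥ 21(1−δ^4) + 3δ^4, so 18·δ^4 ≥ 9 and δ^4 ≥ 1/2.
δ ≥ (1/2)^(1/4) ≈ 0.841.

0.841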